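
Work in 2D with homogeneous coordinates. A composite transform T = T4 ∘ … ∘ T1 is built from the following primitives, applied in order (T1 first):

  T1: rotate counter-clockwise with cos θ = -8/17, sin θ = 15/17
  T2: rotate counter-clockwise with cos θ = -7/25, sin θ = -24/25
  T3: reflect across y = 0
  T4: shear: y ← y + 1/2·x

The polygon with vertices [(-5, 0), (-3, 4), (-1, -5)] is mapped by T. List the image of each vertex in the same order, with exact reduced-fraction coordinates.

T1 rotate counter-clockwise with cos θ = -8/17, sin θ = 15/17: (-5, 0) → (40/17, -75/17); (-3, 4) → (-36/17, -77/17); (-1, -5) → (83/17, 25/17)
T2 rotate counter-clockwise with cos θ = -7/25, sin θ = -24/25: (40/17, -75/17) → (-416/85, -87/85); (-36/17, -77/17) → (-1596/425, 1403/425); (83/17, 25/17) → (19/425, -2167/425)
T3 reflect across y = 0: (-416/85, -87/85) → (-416/85, 87/85); (-1596/425, 1403/425) → (-1596/425, -1403/425); (19/425, -2167/425) → (19/425, 2167/425)
T4 shear: y ← y + 1/2·x: (-416/85, 87/85) → (-416/85, -121/85); (-1596/425, -1403/425) → (-1596/425, -2201/425); (19/425, 2167/425) → (19/425, 4353/850)

image vertices: (-416/85, -121/85), (-1596/425, -2201/425), (19/425, 4353/850)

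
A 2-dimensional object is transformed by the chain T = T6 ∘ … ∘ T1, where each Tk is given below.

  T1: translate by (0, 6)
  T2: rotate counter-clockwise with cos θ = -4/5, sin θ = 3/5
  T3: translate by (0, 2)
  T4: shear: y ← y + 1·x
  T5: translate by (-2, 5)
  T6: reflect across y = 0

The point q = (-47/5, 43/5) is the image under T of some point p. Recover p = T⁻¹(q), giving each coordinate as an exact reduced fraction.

T1 = [1 0 0; 0 1 6; 0 0 1]
T2·T1 = [-4/5 -3/5 -18/5; 3/5 -4/5 -24/5; 0 0 1]
T3·…·T1 = [-4/5 -3/5 -18/5; 3/5 -4/5 -14/5; 0 0 1]
T4·…·T1 = [-4/5 -3/5 -18/5; -1/5 -7/5 -32/5; 0 0 1]
T5·…·T1 = [-4/5 -3/5 -28/5; -1/5 -7/5 -7/5; 0 0 1]
T6·…·T1 = [-4/5 -3/5 -28/5; 1/5 7/5 7/5; 0 0 1]
det M = -1; M⁻¹ = [-7/5 -3/5 -7; 1/5 4/5 0; 0 0 1]
M⁻¹ · (-47/5, 43/5)ᵀ = (1, 5)ᵀ

p = (1, 5)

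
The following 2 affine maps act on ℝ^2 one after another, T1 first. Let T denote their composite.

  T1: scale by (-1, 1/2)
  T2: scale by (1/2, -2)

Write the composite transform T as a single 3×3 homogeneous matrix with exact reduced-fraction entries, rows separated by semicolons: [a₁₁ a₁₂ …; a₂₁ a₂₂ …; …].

T1 = [-1 0 0; 0 1/2 0; 0 0 1]
T2·T1 = [-1/2 0 0; 0 -1 0; 0 0 1]

T = [-1/2 0 0; 0 -1 0; 0 0 1]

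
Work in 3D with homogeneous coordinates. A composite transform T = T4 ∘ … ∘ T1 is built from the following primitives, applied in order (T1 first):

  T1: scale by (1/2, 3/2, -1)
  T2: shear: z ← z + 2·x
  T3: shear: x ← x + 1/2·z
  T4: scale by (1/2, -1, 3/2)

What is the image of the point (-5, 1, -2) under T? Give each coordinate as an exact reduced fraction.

T(p) = (-2, -3/2, -9/2)

T1 scale by (1/2, 3/2, -1): (-5, 1, -2) → (-5/2, 3/2, 2)
T2 shear: z ← z + 2·x: (-5/2, 3/2, 2) → (-5/2, 3/2, -3)
T3 shear: x ← x + 1/2·z: (-5/2, 3/2, -3) → (-4, 3/2, -3)
T4 scale by (1/2, -1, 3/2): (-4, 3/2, -3) → (-2, -3/2, -9/2)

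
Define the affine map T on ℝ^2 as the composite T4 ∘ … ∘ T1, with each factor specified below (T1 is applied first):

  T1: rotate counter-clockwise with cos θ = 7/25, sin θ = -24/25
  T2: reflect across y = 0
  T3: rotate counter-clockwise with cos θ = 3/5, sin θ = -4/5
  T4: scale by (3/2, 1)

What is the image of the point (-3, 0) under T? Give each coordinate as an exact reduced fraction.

T1 rotate counter-clockwise with cos θ = 7/25, sin θ = -24/25: (-3, 0) → (-21/25, 72/25)
T2 reflect across y = 0: (-21/25, 72/25) → (-21/25, -72/25)
T3 rotate counter-clockwise with cos θ = 3/5, sin θ = -4/5: (-21/25, -72/25) → (-351/125, -132/125)
T4 scale by (3/2, 1): (-351/125, -132/125) → (-1053/250, -132/125)

T(p) = (-1053/250, -132/125)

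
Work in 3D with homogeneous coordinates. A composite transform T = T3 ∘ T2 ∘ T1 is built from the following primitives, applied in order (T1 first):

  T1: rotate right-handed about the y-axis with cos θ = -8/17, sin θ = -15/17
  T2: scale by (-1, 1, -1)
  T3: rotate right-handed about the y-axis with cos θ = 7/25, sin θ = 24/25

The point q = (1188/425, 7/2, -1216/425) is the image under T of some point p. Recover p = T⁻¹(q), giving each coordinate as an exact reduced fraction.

p = (0, 7/2, 4)

T1 = [-8/17 0 -15/17 0; 0 1 0 0; 15/17 0 -8/17 0; 0 0 0 1]
T2·T1 = [8/17 0 15/17 0; 0 1 0 0; -15/17 0 8/17 0; 0 0 0 1]
T3·…·T1 = [-304/425 0 297/425 0; 0 1 0 0; -297/425 0 -304/425 0; 0 0 0 1]
det M = 1; M⁻¹ = [-304/425 0 -297/425 0; 0 1 0 0; 297/425 0 -304/425 0; 0 0 0 1]
M⁻¹ · (1188/425, 7/2, -1216/425)ᵀ = (0, 7/2, 4)ᵀ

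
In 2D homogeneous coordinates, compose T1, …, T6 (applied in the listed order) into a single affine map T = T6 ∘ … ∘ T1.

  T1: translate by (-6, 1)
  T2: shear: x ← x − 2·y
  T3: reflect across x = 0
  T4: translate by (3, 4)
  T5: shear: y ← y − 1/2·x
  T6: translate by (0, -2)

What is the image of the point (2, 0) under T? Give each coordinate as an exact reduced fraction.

T1 translate by (-6, 1): (2, 0) → (-4, 1)
T2 shear: x ← x − 2·y: (-4, 1) → (-6, 1)
T3 reflect across x = 0: (-6, 1) → (6, 1)
T4 translate by (3, 4): (6, 1) → (9, 5)
T5 shear: y ← y − 1/2·x: (9, 5) → (9, 1/2)
T6 translate by (0, -2): (9, 1/2) → (9, -3/2)

T(p) = (9, -3/2)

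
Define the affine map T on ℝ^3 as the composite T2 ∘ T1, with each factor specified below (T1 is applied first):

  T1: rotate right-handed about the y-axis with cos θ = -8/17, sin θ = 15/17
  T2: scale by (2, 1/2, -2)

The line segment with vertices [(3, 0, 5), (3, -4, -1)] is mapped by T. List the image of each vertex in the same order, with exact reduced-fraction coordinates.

T1 rotate right-handed about the y-axis with cos θ = -8/17, sin θ = 15/17: (3, 0, 5) → (3, 0, -5); (3, -4, -1) → (-39/17, -4, -37/17)
T2 scale by (2, 1/2, -2): (3, 0, -5) → (6, 0, 10); (-39/17, -4, -37/17) → (-78/17, -2, 74/17)

image vertices: (6, 0, 10), (-78/17, -2, 74/17)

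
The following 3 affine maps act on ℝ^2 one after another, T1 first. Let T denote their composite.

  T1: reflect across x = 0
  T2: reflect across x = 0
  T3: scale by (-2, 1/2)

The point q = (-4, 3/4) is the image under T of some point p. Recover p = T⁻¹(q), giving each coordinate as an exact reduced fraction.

T1 = [-1 0 0; 0 1 0; 0 0 1]
T2·T1 = [1 0 0; 0 1 0; 0 0 1]
T3·…·T1 = [-2 0 0; 0 1/2 0; 0 0 1]
det M = -1; M⁻¹ = [-1/2 0 0; 0 2 0; 0 0 1]
M⁻¹ · (-4, 3/4)ᵀ = (2, 3/2)ᵀ

p = (2, 3/2)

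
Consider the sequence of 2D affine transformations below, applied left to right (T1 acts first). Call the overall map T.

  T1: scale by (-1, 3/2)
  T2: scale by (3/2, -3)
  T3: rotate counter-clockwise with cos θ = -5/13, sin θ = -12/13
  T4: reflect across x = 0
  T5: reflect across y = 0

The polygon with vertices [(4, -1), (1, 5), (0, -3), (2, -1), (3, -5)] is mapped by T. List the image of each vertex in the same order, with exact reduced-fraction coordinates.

T1 scale by (-1, 3/2): (4, -1) → (-4, -3/2); (1, 5) → (-1, 15/2); (0, -3) → (0, -9/2); (2, -1) → (-2, -3/2); (3, -5) → (-3, -15/2)
T2 scale by (3/2, -3): (-4, -3/2) → (-6, 9/2); (-1, 15/2) → (-3/2, -45/2); (0, -9/2) → (0, 27/2); (-2, -3/2) → (-3, 9/2); (-3, -15/2) → (-9/2, 45/2)
T3 rotate counter-clockwise with cos θ = -5/13, sin θ = -12/13: (-6, 9/2) → (84/13, 99/26); (-3/2, -45/2) → (-525/26, 261/26); (0, 27/2) → (162/13, -135/26); (-3, 9/2) → (69/13, 27/26); (-9/2, 45/2) → (45/2, -9/2)
T4 reflect across x = 0: (84/13, 99/26) → (-84/13, 99/26); (-525/26, 261/26) → (525/26, 261/26); (162/13, -135/26) → (-162/13, -135/26); (69/13, 27/26) → (-69/13, 27/26); (45/2, -9/2) → (-45/2, -9/2)
T5 reflect across y = 0: (-84/13, 99/26) → (-84/13, -99/26); (525/26, 261/26) → (525/26, -261/26); (-162/13, -135/26) → (-162/13, 135/26); (-69/13, 27/26) → (-69/13, -27/26); (-45/2, -9/2) → (-45/2, 9/2)

image vertices: (-84/13, -99/26), (525/26, -261/26), (-162/13, 135/26), (-69/13, -27/26), (-45/2, 9/2)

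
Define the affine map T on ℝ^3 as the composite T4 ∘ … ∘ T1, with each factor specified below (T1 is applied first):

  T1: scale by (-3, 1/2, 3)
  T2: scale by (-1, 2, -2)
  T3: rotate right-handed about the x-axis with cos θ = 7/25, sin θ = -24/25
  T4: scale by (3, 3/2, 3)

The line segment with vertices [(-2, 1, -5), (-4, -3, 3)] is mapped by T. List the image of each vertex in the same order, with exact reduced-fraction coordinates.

image vertices: (-18, 2181/50, 558/25), (-36, -1359/50, -162/25)

T1 scale by (-3, 1/2, 3): (-2, 1, -5) → (6, 1/2, -15); (-4, -3, 3) → (12, -3/2, 9)
T2 scale by (-1, 2, -2): (6, 1/2, -15) → (-6, 1, 30); (12, -3/2, 9) → (-12, -3, -18)
T3 rotate right-handed about the x-axis with cos θ = 7/25, sin θ = -24/25: (-6, 1, 30) → (-6, 727/25, 186/25); (-12, -3, -18) → (-12, -453/25, -54/25)
T4 scale by (3, 3/2, 3): (-6, 727/25, 186/25) → (-18, 2181/50, 558/25); (-12, -453/25, -54/25) → (-36, -1359/50, -162/25)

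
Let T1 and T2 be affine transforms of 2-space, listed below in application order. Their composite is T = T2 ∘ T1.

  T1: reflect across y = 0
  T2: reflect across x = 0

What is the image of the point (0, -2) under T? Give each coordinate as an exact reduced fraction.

T(p) = (0, 2)

T1 reflect across y = 0: (0, -2) → (0, 2)
T2 reflect across x = 0: (0, 2) → (0, 2)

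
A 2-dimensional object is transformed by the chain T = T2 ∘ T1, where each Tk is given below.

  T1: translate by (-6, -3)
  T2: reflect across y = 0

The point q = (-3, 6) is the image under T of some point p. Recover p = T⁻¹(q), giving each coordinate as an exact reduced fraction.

T1 = [1 0 -6; 0 1 -3; 0 0 1]
T2·T1 = [1 0 -6; 0 -1 3; 0 0 1]
det M = -1; M⁻¹ = [1 0 6; 0 -1 3; 0 0 1]
M⁻¹ · (-3, 6)ᵀ = (3, -3)ᵀ

p = (3, -3)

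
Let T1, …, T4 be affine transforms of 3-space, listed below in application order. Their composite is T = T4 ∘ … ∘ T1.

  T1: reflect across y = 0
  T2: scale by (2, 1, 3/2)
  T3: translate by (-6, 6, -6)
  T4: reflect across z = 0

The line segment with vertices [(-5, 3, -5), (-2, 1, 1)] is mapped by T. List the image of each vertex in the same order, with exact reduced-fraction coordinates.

image vertices: (-16, 3, 27/2), (-10, 5, 9/2)

T1 reflect across y = 0: (-5, 3, -5) → (-5, -3, -5); (-2, 1, 1) → (-2, -1, 1)
T2 scale by (2, 1, 3/2): (-5, -3, -5) → (-10, -3, -15/2); (-2, -1, 1) → (-4, -1, 3/2)
T3 translate by (-6, 6, -6): (-10, -3, -15/2) → (-16, 3, -27/2); (-4, -1, 3/2) → (-10, 5, -9/2)
T4 reflect across z = 0: (-16, 3, -27/2) → (-16, 3, 27/2); (-10, 5, -9/2) → (-10, 5, 9/2)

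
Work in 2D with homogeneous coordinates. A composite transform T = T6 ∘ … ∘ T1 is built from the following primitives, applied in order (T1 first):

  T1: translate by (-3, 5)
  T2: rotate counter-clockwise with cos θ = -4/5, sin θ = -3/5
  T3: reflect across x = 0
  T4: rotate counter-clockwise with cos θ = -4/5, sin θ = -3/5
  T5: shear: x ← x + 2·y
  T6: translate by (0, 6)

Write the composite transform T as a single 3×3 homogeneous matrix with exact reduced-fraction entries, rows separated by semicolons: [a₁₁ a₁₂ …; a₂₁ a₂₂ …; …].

T1 = [1 0 -3; 0 1 5; 0 0 1]
T2·T1 = [-4/5 3/5 27/5; -3/5 -4/5 -11/5; 0 0 1]
T3·…·T1 = [4/5 -3/5 -27/5; -3/5 -4/5 -11/5; 0 0 1]
T4·…·T1 = [-1 0 3; 0 1 5; 0 0 1]
T5·…·T1 = [-1 2 13; 0 1 5; 0 0 1]
T6·…·T1 = [-1 2 13; 0 1 11; 0 0 1]

T = [-1 2 13; 0 1 11; 0 0 1]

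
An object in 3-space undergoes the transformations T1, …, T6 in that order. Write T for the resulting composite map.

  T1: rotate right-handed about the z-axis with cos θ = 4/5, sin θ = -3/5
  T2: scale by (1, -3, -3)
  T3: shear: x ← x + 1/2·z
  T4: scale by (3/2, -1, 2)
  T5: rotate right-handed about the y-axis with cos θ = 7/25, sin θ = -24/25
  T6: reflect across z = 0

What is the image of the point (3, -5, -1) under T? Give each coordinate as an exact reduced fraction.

T(p) = (-2691/500, -87/5, -372/125)

T1 rotate right-handed about the z-axis with cos θ = 4/5, sin θ = -3/5: (3, -5, -1) → (-3/5, -29/5, -1)
T2 scale by (1, -3, -3): (-3/5, -29/5, -1) → (-3/5, 87/5, 3)
T3 shear: x ← x + 1/2·z: (-3/5, 87/5, 3) → (9/10, 87/5, 3)
T4 scale by (3/2, -1, 2): (9/10, 87/5, 3) → (27/20, -87/5, 6)
T5 rotate right-handed about the y-axis with cos θ = 7/25, sin θ = -24/25: (27/20, -87/5, 6) → (-2691/500, -87/5, 372/125)
T6 reflect across z = 0: (-2691/500, -87/5, 372/125) → (-2691/500, -87/5, -372/125)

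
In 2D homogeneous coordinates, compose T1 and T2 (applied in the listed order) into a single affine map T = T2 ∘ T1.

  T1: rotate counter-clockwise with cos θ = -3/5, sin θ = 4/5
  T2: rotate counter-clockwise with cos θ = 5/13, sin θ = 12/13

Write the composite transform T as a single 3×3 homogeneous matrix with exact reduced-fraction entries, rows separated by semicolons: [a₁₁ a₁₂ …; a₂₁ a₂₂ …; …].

T1 = [-3/5 -4/5 0; 4/5 -3/5 0; 0 0 1]
T2·T1 = [-63/65 16/65 0; -16/65 -63/65 0; 0 0 1]

T = [-63/65 16/65 0; -16/65 -63/65 0; 0 0 1]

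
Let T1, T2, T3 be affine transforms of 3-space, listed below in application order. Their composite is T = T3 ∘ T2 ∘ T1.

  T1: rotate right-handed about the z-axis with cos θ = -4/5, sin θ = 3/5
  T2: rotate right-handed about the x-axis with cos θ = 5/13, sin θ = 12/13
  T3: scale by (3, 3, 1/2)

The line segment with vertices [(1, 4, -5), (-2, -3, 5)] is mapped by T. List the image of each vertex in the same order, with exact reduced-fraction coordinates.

image vertices: (-48/5, 141/13, -281/130), (51/5, -162/13, 197/130)

T1 rotate right-handed about the z-axis with cos θ = -4/5, sin θ = 3/5: (1, 4, -5) → (-16/5, -13/5, -5); (-2, -3, 5) → (17/5, 6/5, 5)
T2 rotate right-handed about the x-axis with cos θ = 5/13, sin θ = 12/13: (-16/5, -13/5, -5) → (-16/5, 47/13, -281/65); (17/5, 6/5, 5) → (17/5, -54/13, 197/65)
T3 scale by (3, 3, 1/2): (-16/5, 47/13, -281/65) → (-48/5, 141/13, -281/130); (17/5, -54/13, 197/65) → (51/5, -162/13, 197/130)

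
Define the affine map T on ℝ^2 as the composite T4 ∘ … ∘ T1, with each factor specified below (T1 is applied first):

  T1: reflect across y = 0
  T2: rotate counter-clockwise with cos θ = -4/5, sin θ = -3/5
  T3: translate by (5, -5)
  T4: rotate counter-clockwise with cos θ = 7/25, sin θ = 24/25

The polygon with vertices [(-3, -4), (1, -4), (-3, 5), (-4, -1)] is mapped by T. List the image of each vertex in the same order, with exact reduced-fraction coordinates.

T1 reflect across y = 0: (-3, -4) → (-3, 4); (1, -4) → (1, 4); (-3, 5) → (-3, -5); (-4, -1) → (-4, 1)
T2 rotate counter-clockwise with cos θ = -4/5, sin θ = -3/5: (-3, 4) → (24/5, -7/5); (1, 4) → (8/5, -19/5); (-3, -5) → (-3/5, 29/5); (-4, 1) → (19/5, 8/5)
T3 translate by (5, -5): (24/5, -7/5) → (49/5, -32/5); (8/5, -19/5) → (33/5, -44/5); (-3/5, 29/5) → (22/5, 4/5); (19/5, 8/5) → (44/5, -17/5)
T4 rotate counter-clockwise with cos θ = 7/25, sin θ = 24/25: (49/5, -32/5) → (1111/125, 952/125); (33/5, -44/5) → (1287/125, 484/125); (22/5, 4/5) → (58/125, 556/125); (44/5, -17/5) → (716/125, 937/125)

image vertices: (1111/125, 952/125), (1287/125, 484/125), (58/125, 556/125), (716/125, 937/125)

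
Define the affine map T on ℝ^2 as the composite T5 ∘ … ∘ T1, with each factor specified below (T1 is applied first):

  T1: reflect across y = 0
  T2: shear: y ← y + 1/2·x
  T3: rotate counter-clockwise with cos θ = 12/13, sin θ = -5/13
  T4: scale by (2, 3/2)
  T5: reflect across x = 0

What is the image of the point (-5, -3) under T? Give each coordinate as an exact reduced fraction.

T(p) = (115/13, 93/26)

T1 reflect across y = 0: (-5, -3) → (-5, 3)
T2 shear: y ← y + 1/2·x: (-5, 3) → (-5, 1/2)
T3 rotate counter-clockwise with cos θ = 12/13, sin θ = -5/13: (-5, 1/2) → (-115/26, 31/13)
T4 scale by (2, 3/2): (-115/26, 31/13) → (-115/13, 93/26)
T5 reflect across x = 0: (-115/13, 93/26) → (115/13, 93/26)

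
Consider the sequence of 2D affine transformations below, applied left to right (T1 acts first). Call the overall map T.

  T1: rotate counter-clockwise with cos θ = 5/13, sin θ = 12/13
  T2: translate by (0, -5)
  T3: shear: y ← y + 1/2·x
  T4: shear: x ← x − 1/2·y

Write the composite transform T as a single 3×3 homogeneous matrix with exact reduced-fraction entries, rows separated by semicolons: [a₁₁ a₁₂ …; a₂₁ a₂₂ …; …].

T1 = [5/13 -12/13 0; 12/13 5/13 0; 0 0 1]
T2·T1 = [5/13 -12/13 0; 12/13 5/13 -5; 0 0 1]
T3·…·T1 = [5/13 -12/13 0; 29/26 -1/13 -5; 0 0 1]
T4·…·T1 = [-9/52 -23/26 5/2; 29/26 -1/13 -5; 0 0 1]

T = [-9/52 -23/26 5/2; 29/26 -1/13 -5; 0 0 1]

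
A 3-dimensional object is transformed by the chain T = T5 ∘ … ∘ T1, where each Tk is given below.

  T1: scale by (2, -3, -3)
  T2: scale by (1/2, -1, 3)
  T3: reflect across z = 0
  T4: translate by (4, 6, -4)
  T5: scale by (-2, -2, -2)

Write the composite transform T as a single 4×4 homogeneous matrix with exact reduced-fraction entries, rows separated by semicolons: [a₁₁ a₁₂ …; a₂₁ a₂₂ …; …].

T = [-2 0 0 -8; 0 -6 0 -12; 0 0 -18 8; 0 0 0 1]

T1 = [2 0 0 0; 0 -3 0 0; 0 0 -3 0; 0 0 0 1]
T2·T1 = [1 0 0 0; 0 3 0 0; 0 0 -9 0; 0 0 0 1]
T3·…·T1 = [1 0 0 0; 0 3 0 0; 0 0 9 0; 0 0 0 1]
T4·…·T1 = [1 0 0 4; 0 3 0 6; 0 0 9 -4; 0 0 0 1]
T5·…·T1 = [-2 0 0 -8; 0 -6 0 -12; 0 0 -18 8; 0 0 0 1]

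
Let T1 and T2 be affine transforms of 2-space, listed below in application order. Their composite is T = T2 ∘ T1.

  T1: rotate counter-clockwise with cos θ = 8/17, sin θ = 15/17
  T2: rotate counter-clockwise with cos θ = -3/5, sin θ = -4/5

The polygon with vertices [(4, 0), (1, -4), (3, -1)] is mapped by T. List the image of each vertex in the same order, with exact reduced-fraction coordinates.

T1 rotate counter-clockwise with cos θ = 8/17, sin θ = 15/17: (4, 0) → (32/17, 60/17); (1, -4) → (4, -1); (3, -1) → (39/17, 37/17)
T2 rotate counter-clockwise with cos θ = -3/5, sin θ = -4/5: (32/17, 60/17) → (144/85, -308/85); (4, -1) → (-16/5, -13/5); (39/17, 37/17) → (31/85, -267/85)

image vertices: (144/85, -308/85), (-16/5, -13/5), (31/85, -267/85)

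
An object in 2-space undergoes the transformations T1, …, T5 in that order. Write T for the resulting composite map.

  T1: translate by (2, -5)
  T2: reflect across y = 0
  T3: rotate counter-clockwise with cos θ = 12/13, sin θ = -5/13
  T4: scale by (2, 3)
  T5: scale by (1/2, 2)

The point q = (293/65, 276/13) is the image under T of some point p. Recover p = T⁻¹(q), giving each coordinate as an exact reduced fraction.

p = (4/5, 0)

T1 = [1 0 2; 0 1 -5; 0 0 1]
T2·T1 = [1 0 2; 0 -1 5; 0 0 1]
T3·…·T1 = [12/13 -5/13 49/13; -5/13 -12/13 50/13; 0 0 1]
T4·…·T1 = [24/13 -10/13 98/13; -15/13 -36/13 150/13; 0 0 1]
T5·…·T1 = [12/13 -5/13 49/13; -30/13 -72/13 300/13; 0 0 1]
det M = -6; M⁻¹ = [12/13 -5/78 -2; -5/13 -2/13 5; 0 0 1]
M⁻¹ · (293/65, 276/13)ᵀ = (4/5, 0)ᵀ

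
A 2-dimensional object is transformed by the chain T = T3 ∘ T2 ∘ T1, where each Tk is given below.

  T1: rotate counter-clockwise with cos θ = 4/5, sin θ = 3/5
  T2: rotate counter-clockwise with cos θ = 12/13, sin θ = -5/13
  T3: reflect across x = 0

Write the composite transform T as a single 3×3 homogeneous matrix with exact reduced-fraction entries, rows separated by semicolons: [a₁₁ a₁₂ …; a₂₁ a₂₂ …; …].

T1 = [4/5 -3/5 0; 3/5 4/5 0; 0 0 1]
T2·T1 = [63/65 -16/65 0; 16/65 63/65 0; 0 0 1]
T3·…·T1 = [-63/65 16/65 0; 16/65 63/65 0; 0 0 1]

T = [-63/65 16/65 0; 16/65 63/65 0; 0 0 1]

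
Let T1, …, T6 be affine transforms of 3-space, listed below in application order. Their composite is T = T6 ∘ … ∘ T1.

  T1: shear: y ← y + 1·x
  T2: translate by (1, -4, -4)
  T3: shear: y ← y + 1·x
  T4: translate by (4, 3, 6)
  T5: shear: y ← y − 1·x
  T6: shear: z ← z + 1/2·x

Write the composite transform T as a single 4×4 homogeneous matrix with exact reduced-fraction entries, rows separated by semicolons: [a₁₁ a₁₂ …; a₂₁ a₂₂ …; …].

T1 = [1 0 0 0; 1 1 0 0; 0 0 1 0; 0 0 0 1]
T2·T1 = [1 0 0 1; 1 1 0 -4; 0 0 1 -4; 0 0 0 1]
T3·…·T1 = [1 0 0 1; 2 1 0 -3; 0 0 1 -4; 0 0 0 1]
T4·…·T1 = [1 0 0 5; 2 1 0 0; 0 0 1 2; 0 0 0 1]
T5·…·T1 = [1 0 0 5; 1 1 0 -5; 0 0 1 2; 0 0 0 1]
T6·…·T1 = [1 0 0 5; 1 1 0 -5; 1/2 0 1 9/2; 0 0 0 1]

T = [1 0 0 5; 1 1 0 -5; 1/2 0 1 9/2; 0 0 0 1]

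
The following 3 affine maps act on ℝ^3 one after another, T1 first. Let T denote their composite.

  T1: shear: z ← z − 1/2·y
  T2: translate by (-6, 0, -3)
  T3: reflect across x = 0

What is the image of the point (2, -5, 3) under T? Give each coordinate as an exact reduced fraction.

T1 shear: z ← z − 1/2·y: (2, -5, 3) → (2, -5, 11/2)
T2 translate by (-6, 0, -3): (2, -5, 11/2) → (-4, -5, 5/2)
T3 reflect across x = 0: (-4, -5, 5/2) → (4, -5, 5/2)

T(p) = (4, -5, 5/2)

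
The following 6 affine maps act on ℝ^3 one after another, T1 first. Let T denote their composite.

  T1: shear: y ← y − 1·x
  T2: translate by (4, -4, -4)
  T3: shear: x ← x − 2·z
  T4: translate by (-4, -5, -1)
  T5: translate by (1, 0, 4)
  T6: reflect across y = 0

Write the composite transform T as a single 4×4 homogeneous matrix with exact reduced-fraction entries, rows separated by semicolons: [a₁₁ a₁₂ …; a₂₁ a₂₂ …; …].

T = [1 0 -2 9; 1 -1 0 9; 0 0 1 -1; 0 0 0 1]

T1 = [1 0 0 0; -1 1 0 0; 0 0 1 0; 0 0 0 1]
T2·T1 = [1 0 0 4; -1 1 0 -4; 0 0 1 -4; 0 0 0 1]
T3·…·T1 = [1 0 -2 12; -1 1 0 -4; 0 0 1 -4; 0 0 0 1]
T4·…·T1 = [1 0 -2 8; -1 1 0 -9; 0 0 1 -5; 0 0 0 1]
T5·…·T1 = [1 0 -2 9; -1 1 0 -9; 0 0 1 -1; 0 0 0 1]
T6·…·T1 = [1 0 -2 9; 1 -1 0 9; 0 0 1 -1; 0 0 0 1]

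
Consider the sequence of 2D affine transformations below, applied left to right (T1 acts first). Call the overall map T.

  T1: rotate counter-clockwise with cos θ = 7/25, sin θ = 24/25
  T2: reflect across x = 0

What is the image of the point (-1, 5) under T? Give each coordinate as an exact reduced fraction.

T1 rotate counter-clockwise with cos θ = 7/25, sin θ = 24/25: (-1, 5) → (-127/25, 11/25)
T2 reflect across x = 0: (-127/25, 11/25) → (127/25, 11/25)

T(p) = (127/25, 11/25)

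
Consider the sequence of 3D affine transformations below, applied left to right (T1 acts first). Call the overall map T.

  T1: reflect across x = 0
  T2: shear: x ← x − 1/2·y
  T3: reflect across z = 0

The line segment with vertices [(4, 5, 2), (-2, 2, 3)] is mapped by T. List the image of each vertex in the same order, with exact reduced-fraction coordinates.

image vertices: (-13/2, 5, -2), (1, 2, -3)

T1 reflect across x = 0: (4, 5, 2) → (-4, 5, 2); (-2, 2, 3) → (2, 2, 3)
T2 shear: x ← x − 1/2·y: (-4, 5, 2) → (-13/2, 5, 2); (2, 2, 3) → (1, 2, 3)
T3 reflect across z = 0: (-13/2, 5, 2) → (-13/2, 5, -2); (1, 2, 3) → (1, 2, -3)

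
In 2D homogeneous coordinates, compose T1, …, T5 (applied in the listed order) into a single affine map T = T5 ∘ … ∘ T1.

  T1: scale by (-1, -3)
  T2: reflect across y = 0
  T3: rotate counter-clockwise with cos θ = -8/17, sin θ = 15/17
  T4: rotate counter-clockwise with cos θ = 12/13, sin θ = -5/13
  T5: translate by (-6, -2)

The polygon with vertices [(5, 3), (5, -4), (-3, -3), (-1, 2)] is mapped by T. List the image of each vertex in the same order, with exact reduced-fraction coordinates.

T1 scale by (-1, -3): (5, 3) → (-5, -9); (5, -4) → (-5, 12); (-3, -3) → (3, 9); (-1, 2) → (1, -6)
T2 reflect across y = 0: (-5, -9) → (-5, 9); (-5, 12) → (-5, -12); (3, 9) → (3, -9); (1, -6) → (1, 6)
T3 rotate counter-clockwise with cos θ = -8/17, sin θ = 15/17: (-5, 9) → (-95/17, -147/17); (-5, -12) → (220/17, 21/17); (3, -9) → (111/17, 117/17); (1, 6) → (-98/17, -33/17)
T4 rotate counter-clockwise with cos θ = 12/13, sin θ = -5/13: (-95/17, -147/17) → (-1875/221, -1289/221); (220/17, 21/17) → (2745/221, -848/221); (111/17, 117/17) → (1917/221, 849/221); (-98/17, -33/17) → (-1341/221, 94/221)
T5 translate by (-6, -2): (-1875/221, -1289/221) → (-3201/221, -1731/221); (2745/221, -848/221) → (1419/221, -1290/221); (1917/221, 849/221) → (591/221, 407/221); (-1341/221, 94/221) → (-2667/221, -348/221)

image vertices: (-3201/221, -1731/221), (1419/221, -1290/221), (591/221, 407/221), (-2667/221, -348/221)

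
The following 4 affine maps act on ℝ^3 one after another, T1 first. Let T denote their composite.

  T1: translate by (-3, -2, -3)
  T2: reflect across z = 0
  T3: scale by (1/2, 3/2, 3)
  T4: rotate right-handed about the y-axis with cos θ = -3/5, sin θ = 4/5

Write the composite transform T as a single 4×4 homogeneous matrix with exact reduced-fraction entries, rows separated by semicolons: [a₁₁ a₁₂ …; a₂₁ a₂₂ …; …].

T = [-3/10 0 -12/5 81/10; 0 3/2 0 -3; -2/5 0 9/5 -21/5; 0 0 0 1]

T1 = [1 0 0 -3; 0 1 0 -2; 0 0 1 -3; 0 0 0 1]
T2·T1 = [1 0 0 -3; 0 1 0 -2; 0 0 -1 3; 0 0 0 1]
T3·…·T1 = [1/2 0 0 -3/2; 0 3/2 0 -3; 0 0 -3 9; 0 0 0 1]
T4·…·T1 = [-3/10 0 -12/5 81/10; 0 3/2 0 -3; -2/5 0 9/5 -21/5; 0 0 0 1]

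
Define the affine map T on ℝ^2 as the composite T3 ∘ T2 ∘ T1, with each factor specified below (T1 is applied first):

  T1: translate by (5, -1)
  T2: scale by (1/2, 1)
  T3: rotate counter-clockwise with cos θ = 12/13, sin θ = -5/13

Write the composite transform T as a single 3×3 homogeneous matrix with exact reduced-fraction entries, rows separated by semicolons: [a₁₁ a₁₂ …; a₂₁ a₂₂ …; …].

T1 = [1 0 5; 0 1 -1; 0 0 1]
T2·T1 = [1/2 0 5/2; 0 1 -1; 0 0 1]
T3·…·T1 = [6/13 5/13 25/13; -5/26 12/13 -49/26; 0 0 1]

T = [6/13 5/13 25/13; -5/26 12/13 -49/26; 0 0 1]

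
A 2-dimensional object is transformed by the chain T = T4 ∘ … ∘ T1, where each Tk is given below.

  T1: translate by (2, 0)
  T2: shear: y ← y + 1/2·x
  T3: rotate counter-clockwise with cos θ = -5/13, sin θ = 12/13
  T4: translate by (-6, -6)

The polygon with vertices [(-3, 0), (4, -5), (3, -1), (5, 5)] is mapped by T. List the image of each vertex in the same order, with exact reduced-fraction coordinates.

T1 translate by (2, 0): (-3, 0) → (-1, 0); (4, -5) → (6, -5); (3, -1) → (5, -1); (5, 5) → (7, 5)
T2 shear: y ← y + 1/2·x: (-1, 0) → (-1, -1/2); (6, -5) → (6, -2); (5, -1) → (5, 3/2); (7, 5) → (7, 17/2)
T3 rotate counter-clockwise with cos θ = -5/13, sin θ = 12/13: (-1, -1/2) → (11/13, -19/26); (6, -2) → (-6/13, 82/13); (5, 3/2) → (-43/13, 105/26); (7, 17/2) → (-137/13, 83/26)
T4 translate by (-6, -6): (11/13, -19/26) → (-67/13, -175/26); (-6/13, 82/13) → (-84/13, 4/13); (-43/13, 105/26) → (-121/13, -51/26); (-137/13, 83/26) → (-215/13, -73/26)

image vertices: (-67/13, -175/26), (-84/13, 4/13), (-121/13, -51/26), (-215/13, -73/26)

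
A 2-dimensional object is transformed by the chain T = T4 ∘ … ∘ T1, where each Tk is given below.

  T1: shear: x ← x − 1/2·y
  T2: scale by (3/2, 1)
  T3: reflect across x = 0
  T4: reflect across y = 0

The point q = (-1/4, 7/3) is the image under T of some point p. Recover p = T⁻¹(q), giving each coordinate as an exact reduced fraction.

T1 = [1 -1/2 0; 0 1 0; 0 0 1]
T2·T1 = [3/2 -3/4 0; 0 1 0; 0 0 1]
T3·…·T1 = [-3/2 3/4 0; 0 1 0; 0 0 1]
T4·…·T1 = [-3/2 3/4 0; 0 -1 0; 0 0 1]
det M = 3/2; M⁻¹ = [-2/3 -1/2 0; 0 -1 0; 0 0 1]
M⁻¹ · (-1/4, 7/3)ᵀ = (-1, -7/3)ᵀ

p = (-1, -7/3)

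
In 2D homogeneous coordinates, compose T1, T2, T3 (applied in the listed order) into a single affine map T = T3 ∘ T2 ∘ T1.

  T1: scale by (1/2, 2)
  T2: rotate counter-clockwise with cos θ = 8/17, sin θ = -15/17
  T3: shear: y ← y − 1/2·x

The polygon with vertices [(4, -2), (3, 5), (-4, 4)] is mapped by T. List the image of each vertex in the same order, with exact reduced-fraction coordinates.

image vertices: (-44/17, -40/17), (162/17, -47/34), (104/17, 42/17)

T1 scale by (1/2, 2): (4, -2) → (2, -4); (3, 5) → (3/2, 10); (-4, 4) → (-2, 8)
T2 rotate counter-clockwise with cos θ = 8/17, sin θ = -15/17: (2, -4) → (-44/17, -62/17); (3/2, 10) → (162/17, 115/34); (-2, 8) → (104/17, 94/17)
T3 shear: y ← y − 1/2·x: (-44/17, -62/17) → (-44/17, -40/17); (162/17, 115/34) → (162/17, -47/34); (104/17, 94/17) → (104/17, 42/17)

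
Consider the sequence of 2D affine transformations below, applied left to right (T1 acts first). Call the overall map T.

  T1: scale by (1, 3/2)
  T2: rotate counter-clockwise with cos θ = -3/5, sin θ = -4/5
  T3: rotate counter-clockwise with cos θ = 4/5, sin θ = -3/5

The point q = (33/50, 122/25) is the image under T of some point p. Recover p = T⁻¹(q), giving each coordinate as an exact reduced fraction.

p = (-2, -3)

T1 = [1 0 0; 0 3/2 0; 0 0 1]
T2·T1 = [-3/5 6/5 0; -4/5 -9/10 0; 0 0 1]
T3·…·T1 = [-24/25 21/50 0; -7/25 -36/25 0; 0 0 1]
det M = 3/2; M⁻¹ = [-24/25 -7/25 0; 14/75 -16/25 0; 0 0 1]
M⁻¹ · (33/50, 122/25)ᵀ = (-2, -3)ᵀ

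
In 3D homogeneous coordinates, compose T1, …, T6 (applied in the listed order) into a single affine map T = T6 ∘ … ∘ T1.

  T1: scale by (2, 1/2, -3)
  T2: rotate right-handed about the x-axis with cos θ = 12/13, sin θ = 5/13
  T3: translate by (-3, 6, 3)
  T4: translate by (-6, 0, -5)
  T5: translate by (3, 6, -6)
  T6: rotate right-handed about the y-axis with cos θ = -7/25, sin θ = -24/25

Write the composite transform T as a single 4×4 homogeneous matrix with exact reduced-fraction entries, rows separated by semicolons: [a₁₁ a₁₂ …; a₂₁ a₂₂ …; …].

T = [-14/25 -12/65 864/325 234/25; 0 6/13 15/13 12; 48/25 -7/130 252/325 -88/25; 0 0 0 1]

T1 = [2 0 0 0; 0 1/2 0 0; 0 0 -3 0; 0 0 0 1]
T2·T1 = [2 0 0 0; 0 6/13 15/13 0; 0 5/26 -36/13 0; 0 0 0 1]
T3·…·T1 = [2 0 0 -3; 0 6/13 15/13 6; 0 5/26 -36/13 3; 0 0 0 1]
T4·…·T1 = [2 0 0 -9; 0 6/13 15/13 6; 0 5/26 -36/13 -2; 0 0 0 1]
T5·…·T1 = [2 0 0 -6; 0 6/13 15/13 12; 0 5/26 -36/13 -8; 0 0 0 1]
T6·…·T1 = [-14/25 -12/65 864/325 234/25; 0 6/13 15/13 12; 48/25 -7/130 252/325 -88/25; 0 0 0 1]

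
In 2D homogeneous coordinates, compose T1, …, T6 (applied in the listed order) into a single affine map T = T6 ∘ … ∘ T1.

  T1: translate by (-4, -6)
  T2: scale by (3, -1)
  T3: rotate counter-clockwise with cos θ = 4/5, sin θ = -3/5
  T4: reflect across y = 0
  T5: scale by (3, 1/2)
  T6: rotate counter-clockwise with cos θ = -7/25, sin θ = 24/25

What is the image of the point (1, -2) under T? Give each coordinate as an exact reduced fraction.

T1 translate by (-4, -6): (1, -2) → (-3, -8)
T2 scale by (3, -1): (-3, -8) → (-9, 8)
T3 rotate counter-clockwise with cos θ = 4/5, sin θ = -3/5: (-9, 8) → (-12/5, 59/5)
T4 reflect across y = 0: (-12/5, 59/5) → (-12/5, -59/5)
T5 scale by (3, 1/2): (-12/5, -59/5) → (-36/5, -59/10)
T6 rotate counter-clockwise with cos θ = -7/25, sin θ = 24/25: (-36/5, -59/10) → (192/25, -263/50)

T(p) = (192/25, -263/50)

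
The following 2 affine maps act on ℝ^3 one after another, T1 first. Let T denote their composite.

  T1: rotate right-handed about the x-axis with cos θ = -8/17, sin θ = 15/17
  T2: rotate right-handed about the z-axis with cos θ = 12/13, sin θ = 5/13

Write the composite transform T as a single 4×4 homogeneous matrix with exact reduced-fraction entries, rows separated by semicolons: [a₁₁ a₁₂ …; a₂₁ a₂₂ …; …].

T1 = [1 0 0 0; 0 -8/17 -15/17 0; 0 15/17 -8/17 0; 0 0 0 1]
T2·T1 = [12/13 40/221 75/221 0; 5/13 -96/221 -180/221 0; 0 15/17 -8/17 0; 0 0 0 1]

T = [12/13 40/221 75/221 0; 5/13 -96/221 -180/221 0; 0 15/17 -8/17 0; 0 0 0 1]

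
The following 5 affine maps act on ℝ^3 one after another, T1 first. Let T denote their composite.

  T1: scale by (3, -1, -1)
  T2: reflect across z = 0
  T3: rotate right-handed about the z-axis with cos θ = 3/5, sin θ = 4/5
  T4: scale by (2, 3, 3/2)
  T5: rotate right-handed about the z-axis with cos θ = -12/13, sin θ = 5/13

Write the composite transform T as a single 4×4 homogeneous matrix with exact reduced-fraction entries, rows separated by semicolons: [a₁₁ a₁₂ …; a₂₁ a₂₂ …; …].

T = [-396/65 -51/65 0 0; -342/65 148/65 0 0; 0 0 3/2 0; 0 0 0 1]

T1 = [3 0 0 0; 0 -1 0 0; 0 0 -1 0; 0 0 0 1]
T2·T1 = [3 0 0 0; 0 -1 0 0; 0 0 1 0; 0 0 0 1]
T3·…·T1 = [9/5 4/5 0 0; 12/5 -3/5 0 0; 0 0 1 0; 0 0 0 1]
T4·…·T1 = [18/5 8/5 0 0; 36/5 -9/5 0 0; 0 0 3/2 0; 0 0 0 1]
T5·…·T1 = [-396/65 -51/65 0 0; -342/65 148/65 0 0; 0 0 3/2 0; 0 0 0 1]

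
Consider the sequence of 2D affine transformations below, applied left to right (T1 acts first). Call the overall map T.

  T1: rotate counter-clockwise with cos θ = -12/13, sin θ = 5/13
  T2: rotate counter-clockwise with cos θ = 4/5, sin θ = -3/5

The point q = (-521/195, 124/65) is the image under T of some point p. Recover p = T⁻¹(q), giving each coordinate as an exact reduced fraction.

T1 = [-12/13 -5/13 0; 5/13 -12/13 0; 0 0 1]
T2·T1 = [-33/65 -56/65 0; 56/65 -33/65 0; 0 0 1]
det M = 1; M⁻¹ = [-33/65 56/65 0; -56/65 -33/65 0; 0 0 1]
M⁻¹ · (-521/195, 124/65)ᵀ = (3, 4/3)ᵀ

p = (3, 4/3)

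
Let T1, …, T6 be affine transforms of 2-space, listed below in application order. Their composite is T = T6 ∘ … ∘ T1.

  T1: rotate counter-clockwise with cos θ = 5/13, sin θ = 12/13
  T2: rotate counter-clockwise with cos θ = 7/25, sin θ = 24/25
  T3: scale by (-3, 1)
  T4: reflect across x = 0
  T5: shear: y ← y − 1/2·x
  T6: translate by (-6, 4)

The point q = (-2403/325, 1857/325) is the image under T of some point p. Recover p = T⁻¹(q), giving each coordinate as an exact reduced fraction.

p = (1, -1/2)

T1 = [5/13 -12/13 0; 12/13 5/13 0; 0 0 1]
T2·T1 = [-253/325 -204/325 0; 204/325 -253/325 0; 0 0 1]
T3·…·T1 = [759/325 612/325 0; 204/325 -253/325 0; 0 0 1]
T4·…·T1 = [-759/325 -612/325 0; 204/325 -253/325 0; 0 0 1]
T5·…·T1 = [-759/325 -612/325 0; 1167/650 53/325 0; 0 0 1]
T6·…·T1 = [-759/325 -612/325 -6; 1167/650 53/325 4; 0 0 1]
det M = 3; M⁻¹ = [53/975 204/325 -142/65; -389/650 -253/325 -31/65; 0 0 1]
M⁻¹ · (-2403/325, 1857/325)ᵀ = (1, -1/2)ᵀ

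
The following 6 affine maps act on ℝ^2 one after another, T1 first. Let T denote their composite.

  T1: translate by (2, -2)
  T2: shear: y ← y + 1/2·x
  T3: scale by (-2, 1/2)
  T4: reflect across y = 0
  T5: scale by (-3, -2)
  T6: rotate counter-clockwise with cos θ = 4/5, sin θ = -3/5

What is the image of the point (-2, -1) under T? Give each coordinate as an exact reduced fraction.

T1 translate by (2, -2): (-2, -1) → (0, -3)
T2 shear: y ← y + 1/2·x: (0, -3) → (0, -3)
T3 scale by (-2, 1/2): (0, -3) → (0, -3/2)
T4 reflect across y = 0: (0, -3/2) → (0, 3/2)
T5 scale by (-3, -2): (0, 3/2) → (0, -3)
T6 rotate counter-clockwise with cos θ = 4/5, sin θ = -3/5: (0, -3) → (-9/5, -12/5)

T(p) = (-9/5, -12/5)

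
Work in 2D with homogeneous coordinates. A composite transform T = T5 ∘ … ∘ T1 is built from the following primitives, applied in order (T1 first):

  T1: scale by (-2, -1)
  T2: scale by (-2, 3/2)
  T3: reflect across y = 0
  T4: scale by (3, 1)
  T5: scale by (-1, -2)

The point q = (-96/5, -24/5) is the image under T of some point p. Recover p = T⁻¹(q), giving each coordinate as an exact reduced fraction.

p = (8/5, 8/5)

T1 = [-2 0 0; 0 -1 0; 0 0 1]
T2·T1 = [4 0 0; 0 -3/2 0; 0 0 1]
T3·…·T1 = [4 0 0; 0 3/2 0; 0 0 1]
T4·…·T1 = [12 0 0; 0 3/2 0; 0 0 1]
T5·…·T1 = [-12 0 0; 0 -3 0; 0 0 1]
det M = 36; M⁻¹ = [-1/12 0 0; 0 -1/3 0; 0 0 1]
M⁻¹ · (-96/5, -24/5)ᵀ = (8/5, 8/5)ᵀ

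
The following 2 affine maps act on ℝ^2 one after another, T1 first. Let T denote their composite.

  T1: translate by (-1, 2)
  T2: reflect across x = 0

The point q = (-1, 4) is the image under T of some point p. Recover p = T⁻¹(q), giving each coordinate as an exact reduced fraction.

T1 = [1 0 -1; 0 1 2; 0 0 1]
T2·T1 = [-1 0 1; 0 1 2; 0 0 1]
det M = -1; M⁻¹ = [-1 0 1; 0 1 -2; 0 0 1]
M⁻¹ · (-1, 4)ᵀ = (2, 2)ᵀ

p = (2, 2)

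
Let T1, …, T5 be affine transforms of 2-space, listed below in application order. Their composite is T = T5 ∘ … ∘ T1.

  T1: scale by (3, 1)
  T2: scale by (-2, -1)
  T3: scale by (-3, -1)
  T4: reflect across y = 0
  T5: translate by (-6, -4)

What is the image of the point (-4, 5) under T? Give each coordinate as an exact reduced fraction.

T(p) = (-78, -9)

T1 scale by (3, 1): (-4, 5) → (-12, 5)
T2 scale by (-2, -1): (-12, 5) → (24, -5)
T3 scale by (-3, -1): (24, -5) → (-72, 5)
T4 reflect across y = 0: (-72, 5) → (-72, -5)
T5 translate by (-6, -4): (-72, -5) → (-78, -9)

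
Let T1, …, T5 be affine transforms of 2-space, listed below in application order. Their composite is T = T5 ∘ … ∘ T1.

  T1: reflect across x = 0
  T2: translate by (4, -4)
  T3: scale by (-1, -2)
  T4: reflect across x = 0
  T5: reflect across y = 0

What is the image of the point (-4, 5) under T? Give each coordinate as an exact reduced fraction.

T1 reflect across x = 0: (-4, 5) → (4, 5)
T2 translate by (4, -4): (4, 5) → (8, 1)
T3 scale by (-1, -2): (8, 1) → (-8, -2)
T4 reflect across x = 0: (-8, -2) → (8, -2)
T5 reflect across y = 0: (8, -2) → (8, 2)

T(p) = (8, 2)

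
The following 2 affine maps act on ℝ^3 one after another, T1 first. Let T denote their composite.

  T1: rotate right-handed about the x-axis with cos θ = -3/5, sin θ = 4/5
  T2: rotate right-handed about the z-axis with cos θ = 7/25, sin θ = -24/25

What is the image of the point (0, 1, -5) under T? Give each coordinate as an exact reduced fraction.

T(p) = (408/125, 119/125, 19/5)

T1 rotate right-handed about the x-axis with cos θ = -3/5, sin θ = 4/5: (0, 1, -5) → (0, 17/5, 19/5)
T2 rotate right-handed about the z-axis with cos θ = 7/25, sin θ = -24/25: (0, 17/5, 19/5) → (408/125, 119/125, 19/5)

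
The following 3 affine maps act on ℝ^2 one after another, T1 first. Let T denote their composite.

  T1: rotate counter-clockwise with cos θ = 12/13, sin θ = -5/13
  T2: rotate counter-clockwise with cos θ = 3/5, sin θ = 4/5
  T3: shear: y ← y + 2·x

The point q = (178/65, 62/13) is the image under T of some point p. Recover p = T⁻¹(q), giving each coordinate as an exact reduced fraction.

p = (2, -2)

T1 = [12/13 5/13 0; -5/13 12/13 0; 0 0 1]
T2·T1 = [56/65 -33/65 0; 33/65 56/65 0; 0 0 1]
T3·…·T1 = [56/65 -33/65 0; 29/13 -2/13 0; 0 0 1]
det M = 1; M⁻¹ = [-2/13 33/65 0; -29/13 56/65 0; 0 0 1]
M⁻¹ · (178/65, 62/13)ᵀ = (2, -2)ᵀ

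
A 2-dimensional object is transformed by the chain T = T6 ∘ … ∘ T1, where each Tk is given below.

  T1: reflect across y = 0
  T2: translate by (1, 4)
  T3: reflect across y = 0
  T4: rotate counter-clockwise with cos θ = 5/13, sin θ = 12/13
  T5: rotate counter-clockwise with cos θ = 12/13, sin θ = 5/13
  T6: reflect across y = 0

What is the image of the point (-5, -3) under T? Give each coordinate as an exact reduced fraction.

T1 reflect across y = 0: (-5, -3) → (-5, 3)
T2 translate by (1, 4): (-5, 3) → (-4, 7)
T3 reflect across y = 0: (-4, 7) → (-4, -7)
T4 rotate counter-clockwise with cos θ = 5/13, sin θ = 12/13: (-4, -7) → (64/13, -83/13)
T5 rotate counter-clockwise with cos θ = 12/13, sin θ = 5/13: (64/13, -83/13) → (7, -4)
T6 reflect across y = 0: (7, -4) → (7, 4)

T(p) = (7, 4)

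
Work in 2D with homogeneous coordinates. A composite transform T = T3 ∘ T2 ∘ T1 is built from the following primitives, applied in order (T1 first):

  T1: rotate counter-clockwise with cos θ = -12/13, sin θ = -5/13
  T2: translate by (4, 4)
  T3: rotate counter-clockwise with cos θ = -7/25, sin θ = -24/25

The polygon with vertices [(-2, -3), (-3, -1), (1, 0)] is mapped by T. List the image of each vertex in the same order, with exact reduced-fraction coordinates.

image vertices: (77/13, -86/13), (263/65, -509/65), (848/325, -1289/325)

T1 rotate counter-clockwise with cos θ = -12/13, sin θ = -5/13: (-2, -3) → (9/13, 46/13); (-3, -1) → (31/13, 27/13); (1, 0) → (-12/13, -5/13)
T2 translate by (4, 4): (9/13, 46/13) → (61/13, 98/13); (31/13, 27/13) → (83/13, 79/13); (-12/13, -5/13) → (40/13, 47/13)
T3 rotate counter-clockwise with cos θ = -7/25, sin θ = -24/25: (61/13, 98/13) → (77/13, -86/13); (83/13, 79/13) → (263/65, -509/65); (40/13, 47/13) → (848/325, -1289/325)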